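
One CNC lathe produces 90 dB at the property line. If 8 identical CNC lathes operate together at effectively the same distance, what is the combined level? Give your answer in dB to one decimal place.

99.0 dB

L_total = L₁ + 10·log₁₀ N for N identical incoherent sources.
L_total = 90 + 10·log₁₀(8) = 90 + 9.031 = 99.03 dB.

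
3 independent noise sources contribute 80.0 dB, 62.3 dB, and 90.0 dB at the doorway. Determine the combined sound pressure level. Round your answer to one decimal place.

90.4 dB

Incoherent sources combine by intensity addition: L_total = 10·log₁₀(Σ 10^(L_i/10)).
Σ 10^(L/10) = 10^(80.0/10) + 10^(62.3/10) + 10^(90.0/10) = 1.102e+09.
L_total = 10·log₁₀(1.102e+09) = 90.42 dB.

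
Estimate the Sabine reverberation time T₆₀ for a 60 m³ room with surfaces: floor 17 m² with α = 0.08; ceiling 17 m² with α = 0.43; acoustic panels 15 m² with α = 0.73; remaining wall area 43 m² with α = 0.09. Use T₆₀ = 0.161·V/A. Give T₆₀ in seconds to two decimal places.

A = Σ Sᵢαᵢ = 17·0.08 + 17·0.43 + 15·0.73 + 43·0.09 = 23.49 m².
T₆₀ = 0.161·V/A = 0.161·60/23.49 = 0.411 s.

0.41 s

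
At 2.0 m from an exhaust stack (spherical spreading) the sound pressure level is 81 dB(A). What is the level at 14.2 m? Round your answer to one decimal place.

64.0 dB(A)

Point-source attenuation: ΔL = 20·log₁₀(r₂/r₁) = 20·log₁₀(14.2/2.0) = 17.025 dB.
L₂ = 81 − 20·log₁₀(14.2/2.0) = 81 − 17.025 = 63.97 dB(A).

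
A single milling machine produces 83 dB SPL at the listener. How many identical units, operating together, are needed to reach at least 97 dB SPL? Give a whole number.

26

N identical sources give L₁ + 10·log₁₀ N, so require 10·log₁₀ N ≥ 97 − 83 = 14.0 dB.
N ≥ 10^(14.0/10) = 25.119, so N = 26.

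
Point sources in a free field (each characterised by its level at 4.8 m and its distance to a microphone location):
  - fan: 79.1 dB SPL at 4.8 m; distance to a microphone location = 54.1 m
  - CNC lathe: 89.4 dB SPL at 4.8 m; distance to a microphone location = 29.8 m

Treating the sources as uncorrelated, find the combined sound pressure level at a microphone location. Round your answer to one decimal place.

Apply inverse-square spreading to bring every level to the receiver, then sum 10^(L/10).
fan: 79.1 − 20·log₁₀(54.1/4.8) = 79.1 − 21.04 = 58.06 dB SPL.
CNC lathe: 89.4 − 20·log₁₀(29.8/4.8) = 89.4 − 15.86 = 73.54 dB SPL.
Σ 10^(L/10) = 2.324e+07 → L_total = 10·log₁₀(2.324e+07) = 73.66 dB SPL.

73.7 dB SPL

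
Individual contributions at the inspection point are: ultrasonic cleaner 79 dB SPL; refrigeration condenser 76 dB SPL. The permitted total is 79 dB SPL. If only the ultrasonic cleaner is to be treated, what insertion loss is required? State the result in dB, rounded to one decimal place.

3.0 dB

The untreated sources together contribute 10^(76/10) = 3.981e+07, i.e. 76.00 dB SPL.
The limit corresponds to 10^(79/10) = 7.943e+07; subtracting the fixed part leaves 3.962e+07 for the ultrasonic cleaner, i.e. 75.98 dB SPL.
Required insertion loss = 79 − 75.98 = 3.02 dB.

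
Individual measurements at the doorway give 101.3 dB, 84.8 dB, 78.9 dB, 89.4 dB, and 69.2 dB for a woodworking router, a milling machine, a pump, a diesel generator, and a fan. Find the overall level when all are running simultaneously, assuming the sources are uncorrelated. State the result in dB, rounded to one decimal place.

101.7 dB

For uncorrelated sources the intensities add, so convert each level to linear form, sum, and take 10·log₁₀ of the total.
Σ 10^(L/10) = 10^(101.3/10) + 10^(84.8/10) + 10^(78.9/10) + 10^(89.4/10) + 10^(69.2/10) = 1.475e+10.
L_total = 10·log₁₀(1.475e+10) = 101.69 dB.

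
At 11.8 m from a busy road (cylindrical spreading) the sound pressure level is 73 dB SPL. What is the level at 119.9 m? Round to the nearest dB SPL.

Line-source attenuation: ΔL = 10·log₁₀(r₂/r₁) = 10·log₁₀(119.9/11.8) = 10.069 dB.
L₂ = 73 − 10·log₁₀(119.9/11.8) = 73 − 10.069 = 62.93 dB SPL.

63 dB SPL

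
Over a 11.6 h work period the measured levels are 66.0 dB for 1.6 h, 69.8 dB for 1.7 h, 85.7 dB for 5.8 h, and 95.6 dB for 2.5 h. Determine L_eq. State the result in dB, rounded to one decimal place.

89.9 dB

Weight each interval's intensity by its duration and average over T = 11.6 h:
Σ tᵢ·10^(Lᵢ/10) = 1.6·10^(66.0/10) + 1.7·10^(69.8/10) + 5.8·10^(85.7/10) + 2.5·10^(95.6/10) = 1.125e+10.
L_eq = 10·log₁₀(1.125e+10/11.6) = 89.87 dB.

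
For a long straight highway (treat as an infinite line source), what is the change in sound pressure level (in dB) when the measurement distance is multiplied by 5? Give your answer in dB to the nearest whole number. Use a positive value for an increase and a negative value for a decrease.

Line-source spreading: ΔL = −10·log₁₀(r₂/r₁).
ΔL = −10·log₁₀(5) = -6.99 dB.

-7 dB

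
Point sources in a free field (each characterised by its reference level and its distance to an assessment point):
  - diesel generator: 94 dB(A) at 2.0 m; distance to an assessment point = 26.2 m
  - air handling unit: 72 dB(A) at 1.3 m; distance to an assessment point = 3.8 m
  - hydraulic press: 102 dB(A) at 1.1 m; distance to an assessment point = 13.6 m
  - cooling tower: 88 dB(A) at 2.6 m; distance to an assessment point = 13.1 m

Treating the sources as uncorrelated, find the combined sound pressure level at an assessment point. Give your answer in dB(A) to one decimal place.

Propagate each source to the receiver with L = L_ref − 20·log₁₀(r/r_ref), then add intensities.
diesel generator: 94 − 20·log₁₀(26.2/2.0) = 94 − 22.35 = 71.65 dB(A).
air handling unit: 72 − 20·log₁₀(3.8/1.3) = 72 − 9.32 = 62.68 dB(A).
hydraulic press: 102 − 20·log₁₀(13.6/1.1) = 102 − 21.84 = 80.16 dB(A).
cooling tower: 88 − 20·log₁₀(13.1/2.6) = 88 − 14.05 = 73.95 dB(A).
Σ 10^(L/10) = 1.450e+08 → L_total = 10·log₁₀(1.450e+08) = 81.61 dB(A).

81.6 dB(A)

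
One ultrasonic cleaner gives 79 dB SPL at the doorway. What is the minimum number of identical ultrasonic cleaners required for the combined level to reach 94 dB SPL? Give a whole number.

32

The shortfall is 94 − 79 = 15.0 dB, and N units add 10·log₁₀ N, so need 10·log₁₀ N ≥ 15.0.
N ≥ 10^(15.0/10) = 31.623, so N = 32.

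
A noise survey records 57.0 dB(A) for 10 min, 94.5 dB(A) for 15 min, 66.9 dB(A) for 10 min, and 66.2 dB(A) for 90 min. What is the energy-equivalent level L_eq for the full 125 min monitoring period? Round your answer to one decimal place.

85.3 dB(A)

L_eq = 10·log₁₀[(1/T)·Σ tᵢ·10^(Lᵢ/10)] with T = 125 min.
Σ tᵢ·10^(Lᵢ/10) = 10·10^(57.0/10) + 15·10^(94.5/10) + 10·10^(66.9/10) + 90·10^(66.2/10) = 4.270e+10.
L_eq = 10·log₁₀(4.270e+10/125) = 85.34 dB(A).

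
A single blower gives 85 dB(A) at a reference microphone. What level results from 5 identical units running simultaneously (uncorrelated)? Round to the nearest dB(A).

92 dB(A)

L_total = L₁ + 10·log₁₀ N for N identical incoherent sources.
L_total = 85 + 10·log₁₀(5) = 85 + 6.990 = 91.99 dB(A).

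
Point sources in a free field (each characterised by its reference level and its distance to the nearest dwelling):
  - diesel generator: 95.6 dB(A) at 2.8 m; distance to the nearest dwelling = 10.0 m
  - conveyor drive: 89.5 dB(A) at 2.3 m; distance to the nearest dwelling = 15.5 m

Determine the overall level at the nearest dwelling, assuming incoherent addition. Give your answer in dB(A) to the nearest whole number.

85 dB(A)

Apply inverse-square spreading to bring every level to the receiver, then sum 10^(L/10).
diesel generator: 95.6 − 20·log₁₀(10.0/2.8) = 95.6 − 11.06 = 84.54 dB(A).
conveyor drive: 89.5 − 20·log₁₀(15.5/2.3) = 89.5 − 16.57 = 72.93 dB(A).
Σ 10^(L/10) = 3.043e+08 → L_total = 10·log₁₀(3.043e+08) = 84.83 dB(A).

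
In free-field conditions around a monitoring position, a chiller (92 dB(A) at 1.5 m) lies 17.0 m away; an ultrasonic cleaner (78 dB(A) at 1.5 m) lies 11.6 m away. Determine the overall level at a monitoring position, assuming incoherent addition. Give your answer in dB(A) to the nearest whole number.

Propagate each source to the receiver with L = L_ref − 20·log₁₀(r/r_ref), then add intensities.
chiller: 92 − 20·log₁₀(17.0/1.5) = 92 − 21.09 = 70.91 dB(A).
ultrasonic cleaner: 78 − 20·log₁₀(11.6/1.5) = 78 − 17.77 = 60.23 dB(A).
Σ 10^(L/10) = 1.339e+07 → L_total = 10·log₁₀(1.339e+07) = 71.27 dB(A).

71 dB(A)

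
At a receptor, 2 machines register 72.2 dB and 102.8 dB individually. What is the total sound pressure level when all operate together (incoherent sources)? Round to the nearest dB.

Incoherent sources combine by intensity addition: L_total = 10·log₁₀(Σ 10^(L_i/10)).
Σ 10^(L/10) = 10^(72.2/10) + 10^(102.8/10) = 1.907e+10.
L_total = 10·log₁₀(1.907e+10) = 102.80 dB.

103 dB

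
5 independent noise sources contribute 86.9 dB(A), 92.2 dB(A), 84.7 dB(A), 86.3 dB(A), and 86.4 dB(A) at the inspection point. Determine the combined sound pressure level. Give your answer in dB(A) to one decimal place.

Incoherent sources combine by intensity addition: L_total = 10·log₁₀(Σ 10^(L_i/10)).
Σ 10^(L/10) = 10^(86.9/10) + 10^(92.2/10) + 10^(84.7/10) + 10^(86.3/10) + 10^(86.4/10) = 3.308e+09.
L_total = 10·log₁₀(3.308e+09) = 95.20 dB(A).

95.2 dB(A)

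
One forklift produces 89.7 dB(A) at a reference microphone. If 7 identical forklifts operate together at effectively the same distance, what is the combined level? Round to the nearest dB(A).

With 7 equal, uncorrelated contributions the intensity is 7× that of one unit, giving a rise of 10·log₁₀ 7.
L_total = 89.7 + 10·log₁₀(7) = 89.7 + 8.451 = 98.15 dB(A).

98 dB(A)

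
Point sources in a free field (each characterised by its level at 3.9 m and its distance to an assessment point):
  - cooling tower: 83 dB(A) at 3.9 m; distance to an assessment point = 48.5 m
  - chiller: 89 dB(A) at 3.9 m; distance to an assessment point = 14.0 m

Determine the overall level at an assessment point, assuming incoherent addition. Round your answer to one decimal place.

Propagate each source to the receiver with L = L_ref − 20·log₁₀(r/r_ref), then add intensities.
cooling tower: 83 − 20·log₁₀(48.5/3.9) = 83 − 21.89 = 61.11 dB(A).
chiller: 89 − 20·log₁₀(14.0/3.9) = 89 − 11.10 = 77.90 dB(A).
Σ 10^(L/10) = 6.293e+07 → L_total = 10·log₁₀(6.293e+07) = 77.99 dB(A).

78.0 dB(A)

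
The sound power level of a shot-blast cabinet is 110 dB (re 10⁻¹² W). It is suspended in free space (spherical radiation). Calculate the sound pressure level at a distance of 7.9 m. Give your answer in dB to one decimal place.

Free-field spherical radiation: L_p = L_w − 10·log₁₀(4π·r²), r = 7.9 m.
4π·r² = 784.3 m², 10·log₁₀ of that is 28.945 dB.
L_p = 110 − 28.945 = 81.06 dB.

81.1 dB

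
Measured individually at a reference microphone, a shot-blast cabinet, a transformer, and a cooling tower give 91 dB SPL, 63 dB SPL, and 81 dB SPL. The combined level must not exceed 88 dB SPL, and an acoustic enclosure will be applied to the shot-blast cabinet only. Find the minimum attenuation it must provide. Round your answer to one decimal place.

Fixed contribution from the other sources: Σ 10^(L/10) = 10^(63/10) + 10^(81/10) = 1.279e+08 (81.07 dB SPL).
The limit corresponds to 10^(88/10) = 6.310e+08; subtracting the fixed part leaves 5.031e+08 for the shot-blast cabinet, i.e. 87.02 dB SPL.
Required insertion loss = 91 − 87.02 = 3.98 dB.

4.0 dB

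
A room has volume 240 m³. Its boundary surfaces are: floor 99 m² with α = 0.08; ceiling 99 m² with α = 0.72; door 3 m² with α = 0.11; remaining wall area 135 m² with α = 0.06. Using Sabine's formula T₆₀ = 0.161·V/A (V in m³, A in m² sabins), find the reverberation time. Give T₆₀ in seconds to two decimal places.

0.44 s

Total absorption A = 99·0.08 + 99·0.72 + 3·0.11 + 135·0.06 = 87.63 m² sabins.
T₆₀ = 0.161·V/A = 0.161·240/87.63 = 0.441 s.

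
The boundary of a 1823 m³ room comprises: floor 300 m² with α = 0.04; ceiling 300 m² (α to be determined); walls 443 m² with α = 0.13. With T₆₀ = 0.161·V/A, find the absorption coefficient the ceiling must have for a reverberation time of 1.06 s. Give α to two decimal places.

0.69

Required total absorption A = 0.161·1823/1.06 = 276.89 m².
Absorption from the other surfaces = 300·0.04 + 443·0.13 = 69.59 m², so the ceiling must supply 207.30 m² over 300 m².
α = 207.30/300 = 0.691.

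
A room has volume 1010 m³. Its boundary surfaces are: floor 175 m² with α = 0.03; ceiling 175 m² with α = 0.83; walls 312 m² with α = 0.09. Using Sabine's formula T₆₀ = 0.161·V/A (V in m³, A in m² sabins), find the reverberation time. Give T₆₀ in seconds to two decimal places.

A = Σ Sᵢαᵢ = 175·0.03 + 175·0.83 + 312·0.09 = 178.58 m².
T₆₀ = 0.161 × 1010 / 178.58 = 0.911 s.

0.91 s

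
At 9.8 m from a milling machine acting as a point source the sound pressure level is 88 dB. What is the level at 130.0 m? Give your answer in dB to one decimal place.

Spherical spreading from a point source gives a 20·log₁₀(r₂/r₁) drop.
L₂ = 88 − 20·log₁₀(130.0/9.8) = 88 − 22.454 = 65.55 dB.

65.5 dB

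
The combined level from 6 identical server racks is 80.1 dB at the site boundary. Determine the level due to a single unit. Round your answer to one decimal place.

Dividing the total intensity by 6 lowers the level by 10·log₁₀ 6 = 7.782 dB: L₁ = 80.1 − 7.782.

72.3 dB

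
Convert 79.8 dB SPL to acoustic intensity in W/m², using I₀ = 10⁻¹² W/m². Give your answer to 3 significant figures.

I/I₀ = 10^(79.8/10) = 9.55e+07, so I = 9.55e+07 × 10⁻¹² W/m².

9.55e-05 W/m²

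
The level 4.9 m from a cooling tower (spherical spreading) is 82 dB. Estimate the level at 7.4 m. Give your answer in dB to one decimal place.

Spherical spreading from a point source gives a 20·log₁₀(r₂/r₁) drop.
L₂ = 82 − 20·log₁₀(7.4/4.9) = 82 − 3.581 = 78.42 dB.

78.4 dB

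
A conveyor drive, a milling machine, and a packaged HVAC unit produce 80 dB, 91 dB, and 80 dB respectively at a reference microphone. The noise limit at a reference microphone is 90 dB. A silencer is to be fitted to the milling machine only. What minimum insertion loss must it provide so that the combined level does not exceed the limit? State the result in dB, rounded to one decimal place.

Everything except the milling machine sums to 10^(80/10) + 10^(80/10) = 2.000e+08 in linear terms, 83.01 dB.
To meet 90 dB overall, the treated milling machine may contribute at most 10^(90/10) − 2.000e+08 = 8.000e+08, i.e. 89.03 dB.
Required insertion loss = 91 − 89.03 = 1.97 dB.

2.0 dB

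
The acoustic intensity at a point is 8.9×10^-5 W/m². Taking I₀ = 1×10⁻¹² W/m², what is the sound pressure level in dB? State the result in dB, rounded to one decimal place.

79.5 dB

Dividing by I₀ shifts the exponent by 12: I/I₀ = 8.9×10^7.
L = 10·(0.9494 + 7) = 79.49 dB.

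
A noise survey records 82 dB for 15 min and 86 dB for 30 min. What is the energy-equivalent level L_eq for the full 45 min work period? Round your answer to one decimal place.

85.0 dB

The energy average is taken in the linear domain: L_eq = 10·log₁₀[(Σ tᵢ·10^(Lᵢ/10))/T], T = 45 min.
Σ tᵢ·10^(Lᵢ/10) = 15·10^(82/10) + 30·10^(86/10) = 1.432e+10.
L_eq = 10·log₁₀(1.432e+10/45) = 85.03 dB.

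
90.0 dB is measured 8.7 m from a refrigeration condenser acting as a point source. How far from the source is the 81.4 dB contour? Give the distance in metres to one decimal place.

The 8.6 dB drop corresponds to a distance ratio of 10^(8.6/20) for a point source.
r₂ = 8.7·10^((90.0−81.4)/20) = 8.7·10^(8.6/20) = 23.42 m.

23.4 m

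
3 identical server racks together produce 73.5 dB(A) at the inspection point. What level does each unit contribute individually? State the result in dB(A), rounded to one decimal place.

68.7 dB(A)

Dividing the total intensity by 3 lowers the level by 10·log₁₀ 3 = 4.771 dB: L₁ = 73.5 − 4.771.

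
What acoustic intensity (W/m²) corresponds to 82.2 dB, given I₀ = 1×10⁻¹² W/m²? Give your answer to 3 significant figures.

0.000166 W/m²

I = I₀·10^(L/10) = 10⁻¹² × 10^(82.2/10) = 10^(-3.780).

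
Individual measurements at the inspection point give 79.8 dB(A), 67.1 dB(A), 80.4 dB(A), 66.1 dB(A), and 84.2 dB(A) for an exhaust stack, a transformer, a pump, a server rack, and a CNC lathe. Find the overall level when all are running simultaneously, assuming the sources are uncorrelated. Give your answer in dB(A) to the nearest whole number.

87 dB(A)

For uncorrelated sources the intensities add, so convert each level to linear form, sum, and take 10·log₁₀ of the total.
Σ 10^(L/10) = 10^(79.8/10) + 10^(67.1/10) + 10^(80.4/10) + 10^(66.1/10) + 10^(84.2/10) = 4.774e+08.
L_total = 10·log₁₀(4.774e+08) = 86.79 dB(A).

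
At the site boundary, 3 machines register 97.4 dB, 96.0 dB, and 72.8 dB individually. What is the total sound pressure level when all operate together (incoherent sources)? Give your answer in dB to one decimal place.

99.8 dB

For uncorrelated sources the intensities add, so convert each level to linear form, sum, and take 10·log₁₀ of the total.
Σ 10^(L/10) = 10^(97.4/10) + 10^(96.0/10) + 10^(72.8/10) = 9.496e+09.
L_total = 10·log₁₀(9.496e+09) = 99.78 dB.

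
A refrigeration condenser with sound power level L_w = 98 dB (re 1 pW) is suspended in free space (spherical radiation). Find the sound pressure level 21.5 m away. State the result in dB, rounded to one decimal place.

The power spreads over a sphere of area 4π·r², so L_p = L_w − 10·log₁₀(4π·r²).
4π·r² = 5809 m², 10·log₁₀ of that is 37.641 dB.
L_p = 98 − 37.641 = 60.36 dB.

60.4 dB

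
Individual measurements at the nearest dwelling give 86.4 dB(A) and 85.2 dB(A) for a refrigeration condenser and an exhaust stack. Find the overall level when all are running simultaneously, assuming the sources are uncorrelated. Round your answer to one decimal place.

For uncorrelated sources the intensities add, so convert each level to linear form, sum, and take 10·log₁₀ of the total.
Σ 10^(L/10) = 10^(86.4/10) + 10^(85.2/10) = 7.676e+08.
L_total = 10·log₁₀(7.676e+08) = 88.85 dB(A).

88.9 dB(A)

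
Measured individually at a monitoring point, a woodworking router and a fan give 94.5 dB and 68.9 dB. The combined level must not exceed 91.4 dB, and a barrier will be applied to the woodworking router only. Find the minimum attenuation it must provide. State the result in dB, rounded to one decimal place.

The untreated sources together contribute 10^(68.9/10) = 7.762e+06, i.e. 68.90 dB.
The limit corresponds to 10^(91.4/10) = 1.380e+09; subtracting the fixed part leaves 1.373e+09 for the woodworking router, i.e. 91.38 dB.
So the woodworking router must be reduced from 94.5 to 91.38 dB: IL = 3.12 dB.

3.1 dB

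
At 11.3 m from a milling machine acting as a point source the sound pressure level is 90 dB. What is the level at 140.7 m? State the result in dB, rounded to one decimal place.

Point-source attenuation: ΔL = 20·log₁₀(r₂/r₁) = 20·log₁₀(140.7/11.3) = 21.904 dB.
L₂ = 90 − 20·log₁₀(140.7/11.3) = 90 − 21.904 = 68.10 dB.

68.1 dB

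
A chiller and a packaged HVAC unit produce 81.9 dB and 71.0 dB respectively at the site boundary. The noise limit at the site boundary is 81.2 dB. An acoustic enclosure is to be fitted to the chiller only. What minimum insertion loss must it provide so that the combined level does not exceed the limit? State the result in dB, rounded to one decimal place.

1.1 dB

Everything except the chiller sums to 10^(71.0/10) = 1.259e+07 in linear terms, 71.00 dB.
To meet 81.2 dB overall, the treated chiller may contribute at most 10^(81.2/10) − 1.259e+07 = 1.192e+08, i.e. 80.76 dB.
So the chiller must be reduced from 81.9 to 80.76 dB: IL = 1.14 dB.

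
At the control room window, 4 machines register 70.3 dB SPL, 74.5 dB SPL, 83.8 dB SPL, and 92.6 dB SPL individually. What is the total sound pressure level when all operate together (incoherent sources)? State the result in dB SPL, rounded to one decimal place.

93.2 dB SPL

Incoherent sources combine by intensity addition: L_total = 10·log₁₀(Σ 10^(L_i/10)).
Σ 10^(L/10) = 10^(70.3/10) + 10^(74.5/10) + 10^(83.8/10) + 10^(92.6/10) = 2.098e+09.
L_total = 10·log₁₀(2.098e+09) = 93.22 dB SPL.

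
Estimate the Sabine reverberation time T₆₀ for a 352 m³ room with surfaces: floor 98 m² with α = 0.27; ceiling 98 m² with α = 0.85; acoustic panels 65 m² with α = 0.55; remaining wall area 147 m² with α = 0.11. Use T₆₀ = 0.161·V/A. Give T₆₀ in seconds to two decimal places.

A = Σ Sᵢαᵢ = 98·0.27 + 98·0.85 + 65·0.55 + 147·0.11 = 161.68 m².
T₆₀ = 0.161 × 352 / 161.68 = 0.351 s.

0.35 s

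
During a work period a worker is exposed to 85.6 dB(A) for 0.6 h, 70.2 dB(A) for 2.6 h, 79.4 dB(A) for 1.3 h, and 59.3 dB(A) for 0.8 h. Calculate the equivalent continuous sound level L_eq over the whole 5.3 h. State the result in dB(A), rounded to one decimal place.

78.3 dB(A)

Weight each interval's intensity by its duration and average over T = 5.3 h:
Σ tᵢ·10^(Lᵢ/10) = 0.6·10^(85.6/10) + 2.6·10^(70.2/10) + 1.3·10^(79.4/10) + 0.8·10^(59.3/10) = 3.590e+08.
L_eq = 10·log₁₀(3.590e+08/5.3) = 78.31 dB(A).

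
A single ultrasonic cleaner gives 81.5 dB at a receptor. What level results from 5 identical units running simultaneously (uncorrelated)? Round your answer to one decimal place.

With 5 equal, uncorrelated contributions the intensity is 5× that of one unit, giving a rise of 10·log₁₀ 5.
L_total = 81.5 + 10·log₁₀(5) = 81.5 + 6.990 = 88.49 dB.

88.5 dB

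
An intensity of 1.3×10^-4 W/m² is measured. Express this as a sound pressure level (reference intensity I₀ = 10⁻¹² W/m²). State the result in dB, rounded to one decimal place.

L = 10·log₁₀(I/I₀) = 10·log₁₀(1.3×10^-4/10⁻¹²) = 10·log₁₀(1.3×10^8).
L = 10·(0.1139 + 8) = 81.14 dB.

81.1 dB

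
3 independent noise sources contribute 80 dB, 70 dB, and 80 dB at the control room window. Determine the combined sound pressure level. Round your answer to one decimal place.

83.2 dB

Incoherent sources combine by intensity addition: L_total = 10·log₁₀(Σ 10^(L_i/10)).
Σ 10^(L/10) = 10^(80/10) + 10^(70/10) + 10^(80/10) = 2.100e+08.
L_total = 10·log₁₀(2.100e+08) = 83.22 dB.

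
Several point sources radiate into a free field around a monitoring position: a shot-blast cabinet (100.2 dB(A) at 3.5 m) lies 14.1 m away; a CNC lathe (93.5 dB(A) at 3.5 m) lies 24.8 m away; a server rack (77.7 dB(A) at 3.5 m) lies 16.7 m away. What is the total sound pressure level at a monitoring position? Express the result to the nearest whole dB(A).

Propagate each source to the receiver with L = L_ref − 20·log₁₀(r/r_ref), then add intensities.
shot-blast cabinet: 100.2 − 20·log₁₀(14.1/3.5) = 100.2 − 12.10 = 88.10 dB(A).
CNC lathe: 93.5 − 20·log₁₀(24.8/3.5) = 93.5 − 17.01 = 76.49 dB(A).
server rack: 77.7 − 20·log₁₀(16.7/3.5) = 77.7 − 13.57 = 64.13 dB(A).
Σ 10^(L/10) = 6.924e+08 → L_total = 10·log₁₀(6.924e+08) = 88.40 dB(A).

88 dB(A)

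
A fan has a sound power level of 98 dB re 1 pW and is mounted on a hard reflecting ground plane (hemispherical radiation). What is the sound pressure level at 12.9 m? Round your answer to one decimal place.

Free-field hemispherical radiation: L_p = L_w − 10·log₁₀(2π·r²), r = 12.9 m.
2π·r² = 1046 m², 10·log₁₀ of that is 30.194 dB.
L_p = 98 − 30.194 = 67.81 dB.

67.8 dB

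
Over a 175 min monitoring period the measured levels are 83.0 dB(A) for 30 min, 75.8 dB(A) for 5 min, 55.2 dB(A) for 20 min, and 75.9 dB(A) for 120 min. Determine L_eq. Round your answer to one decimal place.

The energy average is taken in the linear domain: L_eq = 10·log₁₀[(Σ tᵢ·10^(Lᵢ/10))/T], T = 175 min.
Σ tᵢ·10^(Lᵢ/10) = 30·10^(83.0/10) + 5·10^(75.8/10) + 20·10^(55.2/10) + 120·10^(75.9/10) = 1.085e+10.
L_eq = 10·log₁₀(1.085e+10/175) = 77.92 dB(A).

77.9 dB(A)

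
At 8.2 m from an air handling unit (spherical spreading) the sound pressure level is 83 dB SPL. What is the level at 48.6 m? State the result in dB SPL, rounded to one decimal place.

67.5 dB SPL

Spherical spreading from a point source gives a 20·log₁₀(r₂/r₁) drop.
L₂ = 83 − 20·log₁₀(48.6/8.2) = 83 − 15.456 = 67.54 dB SPL.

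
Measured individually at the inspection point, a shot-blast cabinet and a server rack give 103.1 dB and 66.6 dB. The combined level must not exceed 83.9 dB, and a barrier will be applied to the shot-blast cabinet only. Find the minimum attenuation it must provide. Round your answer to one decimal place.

19.3 dB

Fixed contribution from the other source: Σ 10^(L/10) = 10^(66.6/10) = 4.571e+06 (66.60 dB).
To meet 83.9 dB overall, the treated shot-blast cabinet may contribute at most 10^(83.9/10) − 4.571e+06 = 2.409e+08, i.e. 83.82 dB.
Required insertion loss = 103.1 − 83.82 = 19.28 dB.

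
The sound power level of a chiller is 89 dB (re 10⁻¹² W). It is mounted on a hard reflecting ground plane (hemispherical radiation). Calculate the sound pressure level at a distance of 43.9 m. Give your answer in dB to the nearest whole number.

The power spreads over a hemisphere of area 2π·r², so L_p = L_w − 10·log₁₀(2π·r²).
2π·r² = 1.211e+04 m², 10·log₁₀ of that is 40.831 dB.
L_p = 89 − 40.831 = 48.17 dB.

48 dB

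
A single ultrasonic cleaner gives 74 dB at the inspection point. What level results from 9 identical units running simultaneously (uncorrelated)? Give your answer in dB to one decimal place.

83.5 dB

With 9 equal, uncorrelated contributions the intensity is 9× that of one unit, giving a rise of 10·log₁₀ 9.
L_total = 74 + 10·log₁₀(9) = 74 + 9.542 = 83.54 dB.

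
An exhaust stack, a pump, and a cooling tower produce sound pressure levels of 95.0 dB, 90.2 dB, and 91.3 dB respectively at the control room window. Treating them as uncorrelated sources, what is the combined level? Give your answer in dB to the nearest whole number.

97 dB

Incoherent sources combine by intensity addition: L_total = 10·log₁₀(Σ 10^(L_i/10)).
Σ 10^(L/10) = 10^(95.0/10) + 10^(90.2/10) + 10^(91.3/10) = 5.558e+09.
L_total = 10·log₁₀(5.558e+09) = 97.45 dB.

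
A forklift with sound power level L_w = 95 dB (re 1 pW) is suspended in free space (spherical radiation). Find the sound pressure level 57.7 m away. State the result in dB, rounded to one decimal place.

L_p = L_w − 10·log₁₀(4π·r²) with r = 57.7 m.
4π·r² = 4.184e+04 m², 10·log₁₀ of that is 46.216 dB.
L_p = 95 − 46.216 = 48.78 dB.

48.8 dB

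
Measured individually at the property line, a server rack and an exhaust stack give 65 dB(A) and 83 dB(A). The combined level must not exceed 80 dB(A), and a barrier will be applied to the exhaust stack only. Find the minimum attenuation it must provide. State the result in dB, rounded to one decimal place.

3.1 dB

The untreated sources together contribute 10^(65/10) = 3.162e+06, i.e. 65.00 dB(A).
To meet 80 dB(A) overall, the treated exhaust stack may contribute at most 10^(80/10) − 3.162e+06 = 9.684e+07, i.e. 79.86 dB(A).
So the exhaust stack must be reduced from 83 to 79.86 dB(A): IL = 3.14 dB.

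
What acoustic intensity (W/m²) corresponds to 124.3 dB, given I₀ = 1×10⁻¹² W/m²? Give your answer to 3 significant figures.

I = I₀·10^(L/10) = 10⁻¹² × 10^(124.3/10) = 10^(0.430).

2.69 W/m²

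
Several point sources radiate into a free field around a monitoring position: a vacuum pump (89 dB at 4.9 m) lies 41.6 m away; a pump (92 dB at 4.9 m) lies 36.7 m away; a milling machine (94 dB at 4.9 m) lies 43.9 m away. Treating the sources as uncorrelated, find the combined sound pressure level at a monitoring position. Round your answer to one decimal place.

Apply inverse-square spreading to bring every level to the receiver, then sum 10^(L/10).
vacuum pump: 89 − 20·log₁₀(41.6/4.9) = 89 − 18.58 = 70.42 dB.
pump: 92 − 20·log₁₀(36.7/4.9) = 92 − 17.49 = 74.51 dB.
milling machine: 94 − 20·log₁₀(43.9/4.9) = 94 − 19.05 = 74.95 dB.
Σ 10^(L/10) = 7.057e+07 → L_total = 10·log₁₀(7.057e+07) = 78.49 dB.

78.5 dB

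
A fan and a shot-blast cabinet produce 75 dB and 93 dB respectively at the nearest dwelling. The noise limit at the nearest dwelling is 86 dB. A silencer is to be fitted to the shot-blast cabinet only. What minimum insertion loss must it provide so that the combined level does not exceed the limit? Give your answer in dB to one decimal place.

7.4 dB

The untreated sources together contribute 10^(75/10) = 3.162e+07, i.e. 75.00 dB.
The limit corresponds to 10^(86/10) = 3.981e+08; subtracting the fixed part leaves 3.665e+08 for the shot-blast cabinet, i.e. 85.64 dB.
Required insertion loss = 93 − 85.64 = 7.36 dB.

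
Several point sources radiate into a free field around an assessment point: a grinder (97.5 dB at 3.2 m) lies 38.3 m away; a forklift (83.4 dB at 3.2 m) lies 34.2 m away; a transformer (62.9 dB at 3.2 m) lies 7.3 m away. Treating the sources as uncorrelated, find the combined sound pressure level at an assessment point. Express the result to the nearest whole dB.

76 dB

First find each source's level at the receiver (point-source: −20·log₁₀(r/r_ref)), then combine on an intensity basis.
grinder: 97.5 − 20·log₁₀(38.3/3.2) = 97.5 − 21.56 = 75.94 dB.
forklift: 83.4 − 20·log₁₀(34.2/3.2) = 83.4 − 20.58 = 62.82 dB.
transformer: 62.9 − 20·log₁₀(7.3/3.2) = 62.9 − 7.16 = 55.74 dB.
Σ 10^(L/10) = 4.155e+07 → L_total = 10·log₁₀(4.155e+07) = 76.19 dB.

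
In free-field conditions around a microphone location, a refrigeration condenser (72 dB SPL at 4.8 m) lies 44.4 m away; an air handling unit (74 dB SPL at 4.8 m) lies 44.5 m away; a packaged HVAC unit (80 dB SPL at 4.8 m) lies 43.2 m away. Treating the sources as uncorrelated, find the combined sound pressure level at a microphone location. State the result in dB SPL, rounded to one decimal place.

62.3 dB SPL

First find each source's level at the receiver (point-source: −20·log₁₀(r/r_ref)), then combine on an intensity basis.
refrigeration condenser: 72 − 20·log₁₀(44.4/4.8) = 72 − 19.32 = 52.68 dB SPL.
air handling unit: 74 − 20·log₁₀(44.5/4.8) = 74 − 19.34 = 54.66 dB SPL.
packaged HVAC unit: 80 − 20·log₁₀(43.2/4.8) = 80 − 19.08 = 60.92 dB SPL.
Σ 10^(L/10) = 1.712e+06 → L_total = 10·log₁₀(1.712e+06) = 62.34 dB SPL.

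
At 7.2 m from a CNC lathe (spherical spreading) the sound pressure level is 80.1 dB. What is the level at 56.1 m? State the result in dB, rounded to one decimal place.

For a point source, L₂ = L₁ − 20·log₁₀(r₂/r₁).
L₂ = 80.1 − 20·log₁₀(56.1/7.2) = 80.1 − 17.833 = 62.27 dB.

62.3 dB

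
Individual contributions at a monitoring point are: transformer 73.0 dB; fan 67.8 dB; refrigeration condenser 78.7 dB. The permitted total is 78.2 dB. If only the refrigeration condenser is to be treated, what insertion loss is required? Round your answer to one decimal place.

2.7 dB

Fixed contribution from the other sources: Σ 10^(L/10) = 10^(73.0/10) + 10^(67.8/10) = 2.598e+07 (74.15 dB).
To meet 78.2 dB overall, the treated refrigeration condenser may contribute at most 10^(78.2/10) − 2.598e+07 = 4.009e+07, i.e. 76.03 dB.
So the refrigeration condenser must be reduced from 78.7 to 76.03 dB: IL = 2.67 dB.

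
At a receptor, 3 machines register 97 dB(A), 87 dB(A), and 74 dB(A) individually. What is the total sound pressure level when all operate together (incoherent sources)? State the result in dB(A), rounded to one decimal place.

For uncorrelated sources the intensities add, so convert each level to linear form, sum, and take 10·log₁₀ of the total.
Σ 10^(L/10) = 10^(97/10) + 10^(87/10) + 10^(74/10) = 5.538e+09.
L_total = 10·log₁₀(5.538e+09) = 97.43 dB(A).

97.4 dB(A)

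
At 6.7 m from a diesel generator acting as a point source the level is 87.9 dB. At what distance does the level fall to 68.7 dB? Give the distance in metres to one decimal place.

61.1 m

Point-source spreading drops the level by 20·log₁₀(r₂/r₁); inverting, r₂/r₁ = 10^(ΔL/20).
r₂ = 6.7·10^((87.9−68.7)/20) = 6.7·10^(19.2/20) = 61.10 m.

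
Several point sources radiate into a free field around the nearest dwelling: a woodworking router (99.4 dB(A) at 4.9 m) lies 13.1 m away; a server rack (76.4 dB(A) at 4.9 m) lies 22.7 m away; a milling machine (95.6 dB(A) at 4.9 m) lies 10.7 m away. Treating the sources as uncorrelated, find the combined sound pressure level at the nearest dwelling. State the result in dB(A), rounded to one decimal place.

Apply inverse-square spreading to bring every level to the receiver, then sum 10^(L/10).
woodworking router: 99.4 − 20·log₁₀(13.1/4.9) = 99.4 − 8.54 = 90.86 dB(A).
server rack: 76.4 − 20·log₁₀(22.7/4.9) = 76.4 − 13.32 = 63.08 dB(A).
milling machine: 95.6 − 20·log₁₀(10.7/4.9) = 95.6 − 6.78 = 88.82 dB(A).
Σ 10^(L/10) = 1.982e+09 → L_total = 10·log₁₀(1.982e+09) = 92.97 dB(A).

93.0 dB(A)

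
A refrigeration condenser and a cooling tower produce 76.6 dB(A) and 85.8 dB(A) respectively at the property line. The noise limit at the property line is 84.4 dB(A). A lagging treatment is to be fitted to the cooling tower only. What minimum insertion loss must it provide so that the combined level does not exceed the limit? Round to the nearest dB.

The untreated sources together contribute 10^(76.6/10) = 4.571e+07, i.e. 76.60 dB(A).
The limit corresponds to 10^(84.4/10) = 2.754e+08; subtracting the fixed part leaves 2.297e+08 for the cooling tower, i.e. 83.61 dB(A).
Required insertion loss = 85.8 − 83.61 = 2.19 dB.

2 dB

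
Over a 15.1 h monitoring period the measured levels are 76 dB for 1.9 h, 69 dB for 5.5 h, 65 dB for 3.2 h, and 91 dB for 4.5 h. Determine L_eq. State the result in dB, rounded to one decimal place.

L_eq = 10·log₁₀[(1/T)·Σ tᵢ·10^(Lᵢ/10)] with T = 15.1 h.
Σ tᵢ·10^(Lᵢ/10) = 1.9·10^(76/10) + 5.5·10^(69/10) + 3.2·10^(65/10) + 4.5·10^(91/10) = 5.795e+09.
L_eq = 10·log₁₀(5.795e+09/15.1) = 85.84 dB.

85.8 dB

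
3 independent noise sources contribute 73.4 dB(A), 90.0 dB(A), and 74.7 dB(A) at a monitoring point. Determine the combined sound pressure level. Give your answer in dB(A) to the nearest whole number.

For uncorrelated sources the intensities add, so convert each level to linear form, sum, and take 10·log₁₀ of the total.
Σ 10^(L/10) = 10^(73.4/10) + 10^(90.0/10) + 10^(74.7/10) = 1.051e+09.
L_total = 10·log₁₀(1.051e+09) = 90.22 dB(A).

90 dB(A)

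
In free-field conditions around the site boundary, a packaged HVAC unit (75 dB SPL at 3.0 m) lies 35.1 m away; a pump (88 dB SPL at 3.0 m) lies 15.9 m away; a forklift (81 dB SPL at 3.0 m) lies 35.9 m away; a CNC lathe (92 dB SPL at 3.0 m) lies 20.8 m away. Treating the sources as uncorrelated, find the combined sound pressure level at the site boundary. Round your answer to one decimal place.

Apply inverse-square spreading to bring every level to the receiver, then sum 10^(L/10).
packaged HVAC unit: 75 − 20·log₁₀(35.1/3.0) = 75 − 21.36 = 53.64 dB SPL.
pump: 88 − 20·log₁₀(15.9/3.0) = 88 − 14.49 = 73.51 dB SPL.
forklift: 81 − 20·log₁₀(35.9/3.0) = 81 − 21.56 = 59.44 dB SPL.
CNC lathe: 92 − 20·log₁₀(20.8/3.0) = 92 − 16.82 = 75.18 dB SPL.
Σ 10^(L/10) = 5.654e+07 → L_total = 10·log₁₀(5.654e+07) = 77.52 dB SPL.

77.5 dB SPL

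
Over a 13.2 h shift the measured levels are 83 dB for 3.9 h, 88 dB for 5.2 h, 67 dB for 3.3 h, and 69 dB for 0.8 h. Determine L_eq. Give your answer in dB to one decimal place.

84.9 dB

Weight each interval's intensity by its duration and average over T = 13.2 h:
Σ tᵢ·10^(Lᵢ/10) = 3.9·10^(83/10) + 5.2·10^(88/10) + 3.3·10^(67/10) + 0.8·10^(69/10) = 4.082e+09.
L_eq = 10·log₁₀(4.082e+09/13.2) = 84.90 dB.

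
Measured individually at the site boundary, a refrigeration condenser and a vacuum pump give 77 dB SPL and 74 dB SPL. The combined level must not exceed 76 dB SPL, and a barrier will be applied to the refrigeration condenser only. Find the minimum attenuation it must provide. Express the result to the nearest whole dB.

Fixed contribution from the other source: Σ 10^(L/10) = 10^(74/10) = 2.512e+07 (74.00 dB SPL).
The limit corresponds to 10^(76/10) = 3.981e+07; subtracting the fixed part leaves 1.469e+07 for the refrigeration condenser, i.e. 71.67 dB SPL.
So the refrigeration condenser must be reduced from 77 to 71.67 dB SPL: IL = 5.33 dB.

5 dB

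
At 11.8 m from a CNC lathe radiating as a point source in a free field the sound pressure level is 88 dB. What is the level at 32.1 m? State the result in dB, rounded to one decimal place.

79.3 dB

For a point source, L₂ = L₁ − 20·log₁₀(r₂/r₁).
L₂ = 88 − 20·log₁₀(32.1/11.8) = 88 − 8.692 = 79.31 dB.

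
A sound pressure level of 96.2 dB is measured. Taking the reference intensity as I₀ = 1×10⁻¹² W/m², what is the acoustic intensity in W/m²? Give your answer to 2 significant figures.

0.0042 W/m²

I/I₀ = 10^(96.2/10) = 4.169e+09, so I = 4.169e+09 × 10⁻¹² W/m².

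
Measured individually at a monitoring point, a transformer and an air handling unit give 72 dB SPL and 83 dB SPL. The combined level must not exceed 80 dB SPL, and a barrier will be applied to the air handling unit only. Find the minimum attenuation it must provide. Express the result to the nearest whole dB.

Everything except the air handling unit sums to 10^(72/10) = 1.585e+07 in linear terms, 72.00 dB SPL.
The limit corresponds to 10^(80/10) = 1.000e+08; subtracting the fixed part leaves 8.415e+07 for the air handling unit, i.e. 79.25 dB SPL.
Required insertion loss = 83 − 79.25 = 3.75 dB.

4 dB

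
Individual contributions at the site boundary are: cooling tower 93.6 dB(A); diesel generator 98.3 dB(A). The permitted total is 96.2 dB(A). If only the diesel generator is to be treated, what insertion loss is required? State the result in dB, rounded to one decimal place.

5.6 dB

The untreated sources together contribute 10^(93.6/10) = 2.291e+09, i.e. 93.60 dB(A).
To meet 96.2 dB(A) overall, the treated diesel generator may contribute at most 10^(96.2/10) − 2.291e+09 = 1.878e+09, i.e. 92.74 dB(A).
Required insertion loss = 98.3 − 92.74 = 5.56 dB.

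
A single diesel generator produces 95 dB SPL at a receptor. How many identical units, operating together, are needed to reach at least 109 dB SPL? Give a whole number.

Need L₁ + 10·log₁₀ N ≥ 109, i.e. log₁₀ N ≥ 1.40.
N ≥ 10^(14.0/10) = 25.119, so N = 26.

26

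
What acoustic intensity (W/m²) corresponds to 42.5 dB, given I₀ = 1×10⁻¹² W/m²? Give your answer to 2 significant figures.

1.8e-08 W/m²

I = I₀·10^(L/10) = 10⁻¹² × 10^(42.5/10) = 10^(-7.750).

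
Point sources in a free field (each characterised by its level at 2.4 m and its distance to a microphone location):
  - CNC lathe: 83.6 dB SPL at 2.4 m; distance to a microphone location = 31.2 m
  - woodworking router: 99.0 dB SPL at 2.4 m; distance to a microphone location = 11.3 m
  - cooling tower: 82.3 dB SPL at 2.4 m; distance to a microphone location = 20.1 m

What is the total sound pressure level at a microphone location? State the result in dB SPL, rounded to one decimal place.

85.6 dB SPL

First find each source's level at the receiver (point-source: −20·log₁₀(r/r_ref)), then combine on an intensity basis.
CNC lathe: 83.6 − 20·log₁₀(31.2/2.4) = 83.6 − 22.28 = 61.32 dB SPL.
woodworking router: 99.0 − 20·log₁₀(11.3/2.4) = 99.0 − 13.46 = 85.54 dB SPL.
cooling tower: 82.3 − 20·log₁₀(20.1/2.4) = 82.3 − 18.46 = 63.84 dB SPL.
Σ 10^(L/10) = 3.621e+08 → L_total = 10·log₁₀(3.621e+08) = 85.59 dB SPL.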